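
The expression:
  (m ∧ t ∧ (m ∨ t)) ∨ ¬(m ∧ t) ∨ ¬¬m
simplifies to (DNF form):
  True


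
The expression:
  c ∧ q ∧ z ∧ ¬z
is never true.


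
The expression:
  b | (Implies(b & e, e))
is always true.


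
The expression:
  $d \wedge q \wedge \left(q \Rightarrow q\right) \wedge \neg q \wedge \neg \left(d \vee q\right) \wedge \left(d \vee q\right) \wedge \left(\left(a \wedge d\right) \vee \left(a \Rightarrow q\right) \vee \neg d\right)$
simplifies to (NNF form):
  $\text{False}$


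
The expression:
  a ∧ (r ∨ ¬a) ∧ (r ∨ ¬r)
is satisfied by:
  {r: True, a: True}


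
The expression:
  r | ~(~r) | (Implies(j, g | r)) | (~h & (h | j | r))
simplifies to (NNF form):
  g | r | ~h | ~j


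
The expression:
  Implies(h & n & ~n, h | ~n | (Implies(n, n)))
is always true.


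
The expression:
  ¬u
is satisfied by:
  {u: False}


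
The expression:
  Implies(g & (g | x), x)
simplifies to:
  x | ~g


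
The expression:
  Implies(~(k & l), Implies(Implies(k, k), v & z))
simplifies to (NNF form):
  (k | v) & (k | z) & (l | v) & (l | z)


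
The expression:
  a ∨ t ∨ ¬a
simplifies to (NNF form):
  True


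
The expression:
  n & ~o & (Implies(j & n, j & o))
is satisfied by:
  {n: True, o: False, j: False}


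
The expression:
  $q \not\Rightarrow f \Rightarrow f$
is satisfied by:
  {f: True, q: False}
  {q: False, f: False}
  {q: True, f: True}


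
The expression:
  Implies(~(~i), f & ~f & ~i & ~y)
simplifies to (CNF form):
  ~i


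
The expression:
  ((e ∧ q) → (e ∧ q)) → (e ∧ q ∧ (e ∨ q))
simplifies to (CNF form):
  e ∧ q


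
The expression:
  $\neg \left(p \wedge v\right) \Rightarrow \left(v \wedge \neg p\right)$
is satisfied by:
  {v: True}


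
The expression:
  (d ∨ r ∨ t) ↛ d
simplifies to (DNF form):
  (r ∧ ¬d) ∨ (t ∧ ¬d)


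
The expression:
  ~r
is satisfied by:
  {r: False}


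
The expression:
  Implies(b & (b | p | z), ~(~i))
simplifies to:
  i | ~b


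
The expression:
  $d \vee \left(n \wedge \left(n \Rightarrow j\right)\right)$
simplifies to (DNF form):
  $d \vee \left(j \wedge n\right)$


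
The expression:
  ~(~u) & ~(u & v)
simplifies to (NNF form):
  u & ~v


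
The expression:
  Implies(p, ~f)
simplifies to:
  ~f | ~p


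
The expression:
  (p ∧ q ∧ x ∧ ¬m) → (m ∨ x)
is always true.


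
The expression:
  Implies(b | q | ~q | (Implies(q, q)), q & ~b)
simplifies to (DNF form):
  q & ~b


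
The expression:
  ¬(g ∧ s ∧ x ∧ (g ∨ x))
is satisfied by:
  {s: False, x: False, g: False}
  {g: True, s: False, x: False}
  {x: True, s: False, g: False}
  {g: True, x: True, s: False}
  {s: True, g: False, x: False}
  {g: True, s: True, x: False}
  {x: True, s: True, g: False}


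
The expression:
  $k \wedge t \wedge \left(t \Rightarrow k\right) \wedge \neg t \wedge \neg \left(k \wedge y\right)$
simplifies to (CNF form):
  $\text{False}$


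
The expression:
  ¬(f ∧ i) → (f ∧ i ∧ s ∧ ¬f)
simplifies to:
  f ∧ i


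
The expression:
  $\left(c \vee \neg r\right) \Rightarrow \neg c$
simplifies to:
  $\neg c$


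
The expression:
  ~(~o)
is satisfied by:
  {o: True}


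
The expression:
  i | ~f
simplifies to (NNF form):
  i | ~f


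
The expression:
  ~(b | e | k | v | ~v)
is never true.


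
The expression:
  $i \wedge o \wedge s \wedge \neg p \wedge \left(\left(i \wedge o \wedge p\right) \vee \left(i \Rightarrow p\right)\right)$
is never true.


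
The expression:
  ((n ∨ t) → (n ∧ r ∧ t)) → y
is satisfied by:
  {y: True, t: True, r: False, n: False}
  {y: True, n: True, t: True, r: False}
  {y: True, t: True, r: True, n: False}
  {y: True, n: True, t: True, r: True}
  {y: True, r: False, t: False, n: False}
  {y: True, n: True, r: False, t: False}
  {y: True, r: True, t: False, n: False}
  {y: True, n: True, r: True, t: False}
  {t: True, n: False, r: False, y: False}
  {n: True, t: True, r: False, y: False}
  {t: True, r: True, n: False, y: False}
  {n: True, r: False, t: False, y: False}
  {r: True, n: True, t: False, y: False}


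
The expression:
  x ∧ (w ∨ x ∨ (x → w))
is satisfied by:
  {x: True}


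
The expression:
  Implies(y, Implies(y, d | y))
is always true.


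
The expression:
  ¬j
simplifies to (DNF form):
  ¬j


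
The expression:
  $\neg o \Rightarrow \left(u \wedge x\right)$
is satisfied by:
  {o: True, u: True, x: True}
  {o: True, u: True, x: False}
  {o: True, x: True, u: False}
  {o: True, x: False, u: False}
  {u: True, x: True, o: False}


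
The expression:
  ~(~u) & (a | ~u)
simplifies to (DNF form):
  a & u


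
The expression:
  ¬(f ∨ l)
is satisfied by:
  {l: False, f: False}


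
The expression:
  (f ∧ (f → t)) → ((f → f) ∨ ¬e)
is always true.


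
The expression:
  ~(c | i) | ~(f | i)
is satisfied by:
  {i: False, c: False, f: False}
  {f: True, i: False, c: False}
  {c: True, i: False, f: False}


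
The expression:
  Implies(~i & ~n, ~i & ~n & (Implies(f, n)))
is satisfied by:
  {n: True, i: True, f: False}
  {n: True, i: False, f: False}
  {i: True, n: False, f: False}
  {n: False, i: False, f: False}
  {f: True, n: True, i: True}
  {f: True, n: True, i: False}
  {f: True, i: True, n: False}


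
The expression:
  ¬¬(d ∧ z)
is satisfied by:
  {z: True, d: True}


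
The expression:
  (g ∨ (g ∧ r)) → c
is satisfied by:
  {c: True, g: False}
  {g: False, c: False}
  {g: True, c: True}


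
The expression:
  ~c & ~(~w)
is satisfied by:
  {w: True, c: False}


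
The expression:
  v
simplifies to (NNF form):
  v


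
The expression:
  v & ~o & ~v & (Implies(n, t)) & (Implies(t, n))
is never true.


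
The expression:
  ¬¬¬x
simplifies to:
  ¬x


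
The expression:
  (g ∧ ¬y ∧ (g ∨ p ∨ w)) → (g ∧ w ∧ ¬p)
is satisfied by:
  {y: True, w: True, p: False, g: False}
  {y: True, p: False, g: False, w: False}
  {y: True, w: True, p: True, g: False}
  {y: True, p: True, g: False, w: False}
  {w: True, p: False, g: False, y: False}
  {w: False, p: False, g: False, y: False}
  {w: True, p: True, g: False, y: False}
  {p: True, w: False, g: False, y: False}
  {w: True, g: True, y: True, p: False}
  {g: True, y: True, w: False, p: False}
  {w: True, g: True, y: True, p: True}
  {g: True, y: True, p: True, w: False}
  {g: True, w: True, y: False, p: False}


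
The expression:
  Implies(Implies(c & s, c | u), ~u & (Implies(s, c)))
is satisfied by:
  {c: True, u: False, s: False}
  {u: False, s: False, c: False}
  {c: True, s: True, u: False}


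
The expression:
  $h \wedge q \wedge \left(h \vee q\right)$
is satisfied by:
  {h: True, q: True}


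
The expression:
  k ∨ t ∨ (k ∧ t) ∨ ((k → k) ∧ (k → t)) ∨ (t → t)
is always true.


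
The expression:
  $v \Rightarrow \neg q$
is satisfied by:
  {v: False, q: False}
  {q: True, v: False}
  {v: True, q: False}


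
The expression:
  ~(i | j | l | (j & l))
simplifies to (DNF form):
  ~i & ~j & ~l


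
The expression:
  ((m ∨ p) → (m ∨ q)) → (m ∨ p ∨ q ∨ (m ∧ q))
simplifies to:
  m ∨ p ∨ q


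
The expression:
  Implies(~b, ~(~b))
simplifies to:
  b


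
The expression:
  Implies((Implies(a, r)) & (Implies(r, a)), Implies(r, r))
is always true.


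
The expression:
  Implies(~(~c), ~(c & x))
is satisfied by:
  {c: False, x: False}
  {x: True, c: False}
  {c: True, x: False}


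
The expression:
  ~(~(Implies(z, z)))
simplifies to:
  True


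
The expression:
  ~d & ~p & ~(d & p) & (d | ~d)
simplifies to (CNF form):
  ~d & ~p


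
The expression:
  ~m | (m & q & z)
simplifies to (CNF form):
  (q | ~m) & (z | ~m)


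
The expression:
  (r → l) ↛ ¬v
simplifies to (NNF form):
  v ∧ (l ∨ ¬r)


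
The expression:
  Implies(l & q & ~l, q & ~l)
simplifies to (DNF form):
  True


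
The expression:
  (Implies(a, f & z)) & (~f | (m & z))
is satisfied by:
  {z: True, m: True, a: False, f: False}
  {z: True, m: False, a: False, f: False}
  {m: True, z: False, a: False, f: False}
  {z: False, m: False, a: False, f: False}
  {f: True, z: True, m: True, a: False}
  {f: True, z: True, a: True, m: True}


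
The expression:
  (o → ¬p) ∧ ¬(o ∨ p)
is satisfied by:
  {o: False, p: False}


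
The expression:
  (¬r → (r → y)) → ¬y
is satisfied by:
  {y: False}


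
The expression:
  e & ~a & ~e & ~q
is never true.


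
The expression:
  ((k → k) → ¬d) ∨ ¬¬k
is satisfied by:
  {k: True, d: False}
  {d: False, k: False}
  {d: True, k: True}


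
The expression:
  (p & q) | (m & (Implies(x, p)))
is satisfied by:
  {q: True, m: True, p: True, x: False}
  {m: True, p: True, q: False, x: False}
  {x: True, q: True, m: True, p: True}
  {x: True, m: True, p: True, q: False}
  {m: True, q: True, x: False, p: False}
  {m: True, x: False, p: False, q: False}
  {q: True, p: True, x: False, m: False}
  {x: True, q: True, p: True, m: False}


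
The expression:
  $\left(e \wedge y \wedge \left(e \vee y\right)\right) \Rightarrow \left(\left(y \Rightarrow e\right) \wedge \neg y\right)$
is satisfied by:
  {e: False, y: False}
  {y: True, e: False}
  {e: True, y: False}


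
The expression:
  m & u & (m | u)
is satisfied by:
  {m: True, u: True}


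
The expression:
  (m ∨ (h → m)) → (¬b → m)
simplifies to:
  b ∨ h ∨ m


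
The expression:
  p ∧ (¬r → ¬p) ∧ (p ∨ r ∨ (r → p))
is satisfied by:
  {r: True, p: True}


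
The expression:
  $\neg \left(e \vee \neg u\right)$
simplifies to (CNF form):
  $u \wedge \neg e$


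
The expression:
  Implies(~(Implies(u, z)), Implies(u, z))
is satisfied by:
  {z: True, u: False}
  {u: False, z: False}
  {u: True, z: True}


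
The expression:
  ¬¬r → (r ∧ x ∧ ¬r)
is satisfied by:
  {r: False}


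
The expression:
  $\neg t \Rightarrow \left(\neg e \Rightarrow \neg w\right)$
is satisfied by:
  {t: True, e: True, w: False}
  {t: True, w: False, e: False}
  {e: True, w: False, t: False}
  {e: False, w: False, t: False}
  {t: True, e: True, w: True}
  {t: True, w: True, e: False}
  {e: True, w: True, t: False}


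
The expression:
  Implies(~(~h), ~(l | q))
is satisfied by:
  {l: False, h: False, q: False}
  {q: True, l: False, h: False}
  {l: True, q: False, h: False}
  {q: True, l: True, h: False}
  {h: True, q: False, l: False}


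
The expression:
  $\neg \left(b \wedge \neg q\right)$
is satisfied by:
  {q: True, b: False}
  {b: False, q: False}
  {b: True, q: True}


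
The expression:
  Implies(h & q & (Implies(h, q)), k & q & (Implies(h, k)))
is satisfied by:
  {k: True, h: False, q: False}
  {h: False, q: False, k: False}
  {k: True, q: True, h: False}
  {q: True, h: False, k: False}
  {k: True, h: True, q: False}
  {h: True, k: False, q: False}
  {k: True, q: True, h: True}


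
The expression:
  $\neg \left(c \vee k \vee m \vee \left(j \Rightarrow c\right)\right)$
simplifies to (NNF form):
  $j \wedge \neg c \wedge \neg k \wedge \neg m$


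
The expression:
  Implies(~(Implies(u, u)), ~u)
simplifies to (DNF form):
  True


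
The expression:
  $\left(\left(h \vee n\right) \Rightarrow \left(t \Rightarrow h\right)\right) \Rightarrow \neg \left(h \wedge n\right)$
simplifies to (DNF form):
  $\neg h \vee \neg n$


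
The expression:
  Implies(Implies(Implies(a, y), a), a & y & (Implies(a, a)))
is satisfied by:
  {y: True, a: False}
  {a: False, y: False}
  {a: True, y: True}


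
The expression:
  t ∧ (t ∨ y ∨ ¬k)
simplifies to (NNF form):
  t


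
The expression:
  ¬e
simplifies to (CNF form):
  ¬e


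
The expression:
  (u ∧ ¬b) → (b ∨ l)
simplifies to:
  b ∨ l ∨ ¬u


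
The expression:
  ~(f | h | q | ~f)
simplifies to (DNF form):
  False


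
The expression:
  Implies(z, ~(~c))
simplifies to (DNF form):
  c | ~z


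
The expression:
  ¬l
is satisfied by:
  {l: False}


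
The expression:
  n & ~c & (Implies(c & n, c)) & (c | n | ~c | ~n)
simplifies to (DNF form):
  n & ~c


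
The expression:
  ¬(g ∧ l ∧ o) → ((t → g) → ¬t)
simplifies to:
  (l ∧ o) ∨ ¬g ∨ ¬t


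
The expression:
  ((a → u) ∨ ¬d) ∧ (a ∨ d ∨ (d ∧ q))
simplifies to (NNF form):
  (a ∧ ¬d) ∨ (d ∧ u) ∨ (d ∧ ¬a)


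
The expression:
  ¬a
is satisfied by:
  {a: False}


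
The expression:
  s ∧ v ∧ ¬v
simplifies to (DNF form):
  False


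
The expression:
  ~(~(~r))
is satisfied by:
  {r: False}


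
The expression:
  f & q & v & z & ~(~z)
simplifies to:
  f & q & v & z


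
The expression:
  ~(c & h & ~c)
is always true.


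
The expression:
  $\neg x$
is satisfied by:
  {x: False}


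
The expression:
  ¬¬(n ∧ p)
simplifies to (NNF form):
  n ∧ p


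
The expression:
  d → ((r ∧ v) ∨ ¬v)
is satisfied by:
  {r: True, v: False, d: False}
  {v: False, d: False, r: False}
  {r: True, d: True, v: False}
  {d: True, v: False, r: False}
  {r: True, v: True, d: False}
  {v: True, r: False, d: False}
  {r: True, d: True, v: True}


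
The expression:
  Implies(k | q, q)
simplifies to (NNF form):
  q | ~k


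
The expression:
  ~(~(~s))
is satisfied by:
  {s: False}


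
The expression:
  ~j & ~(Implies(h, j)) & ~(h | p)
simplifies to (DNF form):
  False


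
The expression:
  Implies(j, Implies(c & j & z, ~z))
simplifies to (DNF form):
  ~c | ~j | ~z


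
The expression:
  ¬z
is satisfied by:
  {z: False}


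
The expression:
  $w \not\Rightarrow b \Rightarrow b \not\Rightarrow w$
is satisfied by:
  {b: True, w: False}
  {w: False, b: False}
  {w: True, b: True}


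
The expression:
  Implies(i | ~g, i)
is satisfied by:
  {i: True, g: True}
  {i: True, g: False}
  {g: True, i: False}


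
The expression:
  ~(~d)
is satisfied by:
  {d: True}


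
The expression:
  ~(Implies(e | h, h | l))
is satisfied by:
  {e: True, h: False, l: False}


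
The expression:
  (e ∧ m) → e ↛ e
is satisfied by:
  {m: False, e: False}
  {e: True, m: False}
  {m: True, e: False}


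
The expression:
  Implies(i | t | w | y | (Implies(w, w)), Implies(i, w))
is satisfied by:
  {w: True, i: False}
  {i: False, w: False}
  {i: True, w: True}


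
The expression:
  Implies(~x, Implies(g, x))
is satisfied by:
  {x: True, g: False}
  {g: False, x: False}
  {g: True, x: True}


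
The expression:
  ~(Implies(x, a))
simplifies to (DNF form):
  x & ~a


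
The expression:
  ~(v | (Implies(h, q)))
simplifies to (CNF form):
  h & ~q & ~v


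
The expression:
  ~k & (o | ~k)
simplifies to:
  ~k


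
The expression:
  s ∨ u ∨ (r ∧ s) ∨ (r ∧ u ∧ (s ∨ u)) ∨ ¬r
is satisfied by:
  {u: True, s: True, r: False}
  {u: True, s: False, r: False}
  {s: True, u: False, r: False}
  {u: False, s: False, r: False}
  {r: True, u: True, s: True}
  {r: True, u: True, s: False}
  {r: True, s: True, u: False}


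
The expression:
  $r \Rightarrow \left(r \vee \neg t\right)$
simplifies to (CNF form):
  $\text{True}$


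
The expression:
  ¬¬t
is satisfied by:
  {t: True}


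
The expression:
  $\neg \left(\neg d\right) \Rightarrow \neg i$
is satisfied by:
  {d: False, i: False}
  {i: True, d: False}
  {d: True, i: False}


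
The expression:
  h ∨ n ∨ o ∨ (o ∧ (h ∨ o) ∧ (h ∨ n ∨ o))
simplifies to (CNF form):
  h ∨ n ∨ o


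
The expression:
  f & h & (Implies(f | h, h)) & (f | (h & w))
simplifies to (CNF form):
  f & h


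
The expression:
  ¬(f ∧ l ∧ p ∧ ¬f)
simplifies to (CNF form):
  True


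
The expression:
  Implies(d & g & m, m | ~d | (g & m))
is always true.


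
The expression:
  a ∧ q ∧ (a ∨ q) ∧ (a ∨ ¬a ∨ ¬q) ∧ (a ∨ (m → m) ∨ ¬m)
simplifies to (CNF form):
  a ∧ q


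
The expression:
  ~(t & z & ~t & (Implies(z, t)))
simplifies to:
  True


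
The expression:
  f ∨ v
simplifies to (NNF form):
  f ∨ v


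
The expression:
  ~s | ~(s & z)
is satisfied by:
  {s: False, z: False}
  {z: True, s: False}
  {s: True, z: False}


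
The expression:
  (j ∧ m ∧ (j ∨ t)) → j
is always true.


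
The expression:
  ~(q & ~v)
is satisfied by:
  {v: True, q: False}
  {q: False, v: False}
  {q: True, v: True}


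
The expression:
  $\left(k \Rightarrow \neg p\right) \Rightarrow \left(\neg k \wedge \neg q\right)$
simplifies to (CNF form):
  $\left(k \vee \neg k\right) \wedge \left(k \vee \neg q\right) \wedge \left(p \vee \neg k\right) \wedge \left(p \vee \neg q\right)$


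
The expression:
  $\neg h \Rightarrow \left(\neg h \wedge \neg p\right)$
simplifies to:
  $h \vee \neg p$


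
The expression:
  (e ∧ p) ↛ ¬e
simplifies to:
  e ∧ p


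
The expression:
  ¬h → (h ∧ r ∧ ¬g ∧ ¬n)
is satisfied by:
  {h: True}


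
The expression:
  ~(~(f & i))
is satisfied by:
  {i: True, f: True}


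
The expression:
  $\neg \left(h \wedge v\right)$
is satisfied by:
  {h: False, v: False}
  {v: True, h: False}
  {h: True, v: False}


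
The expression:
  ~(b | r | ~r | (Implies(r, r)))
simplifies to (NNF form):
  False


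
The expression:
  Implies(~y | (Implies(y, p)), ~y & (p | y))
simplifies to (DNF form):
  (p & ~y) | (y & ~p)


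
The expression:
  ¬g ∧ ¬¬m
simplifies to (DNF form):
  m ∧ ¬g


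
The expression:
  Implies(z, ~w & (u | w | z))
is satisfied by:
  {w: False, z: False}
  {z: True, w: False}
  {w: True, z: False}


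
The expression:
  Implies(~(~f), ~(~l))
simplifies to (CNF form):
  l | ~f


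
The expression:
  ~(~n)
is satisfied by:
  {n: True}


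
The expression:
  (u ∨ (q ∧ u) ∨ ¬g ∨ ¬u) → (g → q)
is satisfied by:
  {q: True, g: False}
  {g: False, q: False}
  {g: True, q: True}


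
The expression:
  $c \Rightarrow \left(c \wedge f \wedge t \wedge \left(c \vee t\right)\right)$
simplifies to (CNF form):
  $\left(f \vee \neg c\right) \wedge \left(t \vee \neg c\right)$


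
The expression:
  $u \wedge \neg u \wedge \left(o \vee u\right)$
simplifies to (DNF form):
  $\text{False}$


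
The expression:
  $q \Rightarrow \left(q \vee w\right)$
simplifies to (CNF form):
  $\text{True}$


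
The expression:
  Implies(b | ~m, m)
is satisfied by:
  {m: True}


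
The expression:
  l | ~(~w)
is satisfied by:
  {l: True, w: True}
  {l: True, w: False}
  {w: True, l: False}


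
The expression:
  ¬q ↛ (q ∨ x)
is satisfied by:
  {q: False, x: False}


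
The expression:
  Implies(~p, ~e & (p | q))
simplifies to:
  p | (q & ~e)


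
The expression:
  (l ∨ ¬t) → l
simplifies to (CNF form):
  l ∨ t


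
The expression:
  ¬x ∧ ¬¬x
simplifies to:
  False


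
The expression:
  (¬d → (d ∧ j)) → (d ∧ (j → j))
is always true.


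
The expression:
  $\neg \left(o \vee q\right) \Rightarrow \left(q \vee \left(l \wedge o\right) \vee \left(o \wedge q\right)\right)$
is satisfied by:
  {q: True, o: True}
  {q: True, o: False}
  {o: True, q: False}


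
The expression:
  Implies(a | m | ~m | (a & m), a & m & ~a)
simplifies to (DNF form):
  False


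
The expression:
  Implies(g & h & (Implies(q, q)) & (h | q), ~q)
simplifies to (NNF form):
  ~g | ~h | ~q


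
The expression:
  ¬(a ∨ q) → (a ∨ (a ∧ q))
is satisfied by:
  {a: True, q: True}
  {a: True, q: False}
  {q: True, a: False}


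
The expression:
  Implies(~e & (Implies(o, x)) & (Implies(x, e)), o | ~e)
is always true.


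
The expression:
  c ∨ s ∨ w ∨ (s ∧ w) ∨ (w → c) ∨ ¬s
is always true.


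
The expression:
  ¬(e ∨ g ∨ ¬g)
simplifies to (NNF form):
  False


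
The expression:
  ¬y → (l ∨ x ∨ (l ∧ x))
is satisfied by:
  {y: True, l: True, x: True}
  {y: True, l: True, x: False}
  {y: True, x: True, l: False}
  {y: True, x: False, l: False}
  {l: True, x: True, y: False}
  {l: True, x: False, y: False}
  {x: True, l: False, y: False}


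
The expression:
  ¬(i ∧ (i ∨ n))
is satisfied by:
  {i: False}


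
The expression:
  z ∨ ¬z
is always true.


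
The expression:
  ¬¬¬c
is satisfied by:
  {c: False}


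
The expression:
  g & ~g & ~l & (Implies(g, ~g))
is never true.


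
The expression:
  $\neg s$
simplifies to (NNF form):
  $\neg s$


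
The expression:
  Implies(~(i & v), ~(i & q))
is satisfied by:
  {v: True, i: False, q: False}
  {v: False, i: False, q: False}
  {q: True, v: True, i: False}
  {q: True, v: False, i: False}
  {i: True, v: True, q: False}
  {i: True, v: False, q: False}
  {i: True, q: True, v: True}


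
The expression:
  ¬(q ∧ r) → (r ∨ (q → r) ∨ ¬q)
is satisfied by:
  {r: True, q: False}
  {q: False, r: False}
  {q: True, r: True}


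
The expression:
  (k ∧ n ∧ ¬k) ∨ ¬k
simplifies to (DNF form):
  ¬k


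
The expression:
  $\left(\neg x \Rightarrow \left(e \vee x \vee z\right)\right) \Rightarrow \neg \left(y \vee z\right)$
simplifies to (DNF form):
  $\left(\neg y \wedge \neg z\right) \vee \left(\neg e \wedge \neg x \wedge \neg z\right) \vee \left(\neg e \wedge \neg y \wedge \neg z\right) \vee \left(\neg x \wedge \neg y \wedge \neg z\right)$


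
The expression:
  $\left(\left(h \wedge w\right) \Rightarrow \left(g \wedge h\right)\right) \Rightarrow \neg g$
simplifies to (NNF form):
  $\neg g$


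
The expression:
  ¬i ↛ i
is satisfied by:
  {i: False}


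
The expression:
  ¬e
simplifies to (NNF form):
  ¬e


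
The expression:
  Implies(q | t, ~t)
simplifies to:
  ~t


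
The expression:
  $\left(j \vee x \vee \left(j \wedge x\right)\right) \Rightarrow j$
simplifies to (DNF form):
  $j \vee \neg x$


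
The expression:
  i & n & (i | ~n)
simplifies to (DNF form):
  i & n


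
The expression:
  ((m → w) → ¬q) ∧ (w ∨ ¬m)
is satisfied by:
  {w: True, q: False, m: False}
  {q: False, m: False, w: False}
  {w: True, m: True, q: False}


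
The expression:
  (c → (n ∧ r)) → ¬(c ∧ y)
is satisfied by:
  {c: False, y: False, n: False, r: False}
  {r: True, c: False, y: False, n: False}
  {n: True, c: False, y: False, r: False}
  {r: True, n: True, c: False, y: False}
  {y: True, r: False, c: False, n: False}
  {r: True, y: True, c: False, n: False}
  {n: True, y: True, r: False, c: False}
  {r: True, n: True, y: True, c: False}
  {c: True, n: False, y: False, r: False}
  {r: True, c: True, n: False, y: False}
  {n: True, c: True, r: False, y: False}
  {r: True, n: True, c: True, y: False}
  {y: True, c: True, n: False, r: False}
  {r: True, y: True, c: True, n: False}
  {n: True, y: True, c: True, r: False}


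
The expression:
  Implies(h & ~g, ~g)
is always true.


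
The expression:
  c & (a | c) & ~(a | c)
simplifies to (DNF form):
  False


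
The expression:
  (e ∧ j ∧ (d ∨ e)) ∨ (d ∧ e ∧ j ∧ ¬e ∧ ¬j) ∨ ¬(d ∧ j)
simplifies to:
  e ∨ ¬d ∨ ¬j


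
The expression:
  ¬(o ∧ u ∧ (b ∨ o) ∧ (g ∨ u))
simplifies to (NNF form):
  ¬o ∨ ¬u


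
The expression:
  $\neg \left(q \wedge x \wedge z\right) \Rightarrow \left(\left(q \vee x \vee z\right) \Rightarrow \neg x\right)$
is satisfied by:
  {q: True, z: True, x: False}
  {q: True, z: False, x: False}
  {z: True, q: False, x: False}
  {q: False, z: False, x: False}
  {x: True, q: True, z: True}


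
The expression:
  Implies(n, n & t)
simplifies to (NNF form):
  t | ~n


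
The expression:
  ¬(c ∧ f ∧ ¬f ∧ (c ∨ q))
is always true.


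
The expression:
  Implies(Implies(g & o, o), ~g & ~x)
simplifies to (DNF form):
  ~g & ~x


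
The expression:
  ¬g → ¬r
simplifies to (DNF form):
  g ∨ ¬r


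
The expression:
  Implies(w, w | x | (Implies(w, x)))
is always true.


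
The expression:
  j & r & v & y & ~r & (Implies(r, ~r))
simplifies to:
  False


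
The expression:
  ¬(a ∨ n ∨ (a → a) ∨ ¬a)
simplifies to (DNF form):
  False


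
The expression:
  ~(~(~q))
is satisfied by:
  {q: False}


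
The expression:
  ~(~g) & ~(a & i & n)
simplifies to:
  g & (~a | ~i | ~n)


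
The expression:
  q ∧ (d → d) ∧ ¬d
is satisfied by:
  {q: True, d: False}


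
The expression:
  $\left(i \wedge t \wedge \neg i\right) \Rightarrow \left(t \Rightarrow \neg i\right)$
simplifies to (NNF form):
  $\text{True}$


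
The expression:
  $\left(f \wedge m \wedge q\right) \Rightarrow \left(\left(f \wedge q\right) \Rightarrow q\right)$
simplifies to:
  $\text{True}$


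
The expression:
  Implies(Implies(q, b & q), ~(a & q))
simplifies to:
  ~a | ~b | ~q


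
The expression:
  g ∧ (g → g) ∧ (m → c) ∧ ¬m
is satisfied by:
  {g: True, m: False}


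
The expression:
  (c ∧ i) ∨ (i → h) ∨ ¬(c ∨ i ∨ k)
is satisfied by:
  {c: True, h: True, i: False}
  {c: True, h: False, i: False}
  {h: True, c: False, i: False}
  {c: False, h: False, i: False}
  {i: True, c: True, h: True}
  {i: True, c: True, h: False}
  {i: True, h: True, c: False}


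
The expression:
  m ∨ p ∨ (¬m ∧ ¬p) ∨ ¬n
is always true.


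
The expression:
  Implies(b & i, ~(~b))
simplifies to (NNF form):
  True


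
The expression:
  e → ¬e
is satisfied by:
  {e: False}


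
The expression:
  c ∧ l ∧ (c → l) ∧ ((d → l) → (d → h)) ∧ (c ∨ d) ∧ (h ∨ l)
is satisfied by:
  {h: True, c: True, l: True, d: False}
  {c: True, l: True, h: False, d: False}
  {d: True, h: True, c: True, l: True}


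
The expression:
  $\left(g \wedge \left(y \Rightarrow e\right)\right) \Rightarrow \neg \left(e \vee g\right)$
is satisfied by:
  {y: True, e: False, g: False}
  {e: False, g: False, y: False}
  {y: True, e: True, g: False}
  {e: True, y: False, g: False}
  {g: True, y: True, e: False}


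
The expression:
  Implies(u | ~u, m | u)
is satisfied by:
  {m: True, u: True}
  {m: True, u: False}
  {u: True, m: False}


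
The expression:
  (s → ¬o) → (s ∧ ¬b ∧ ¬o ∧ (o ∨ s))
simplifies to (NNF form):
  s ∧ (o ∨ ¬b)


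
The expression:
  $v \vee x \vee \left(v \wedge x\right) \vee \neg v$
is always true.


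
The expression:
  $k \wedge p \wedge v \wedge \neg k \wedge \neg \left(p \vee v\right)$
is never true.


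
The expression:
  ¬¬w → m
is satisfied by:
  {m: True, w: False}
  {w: False, m: False}
  {w: True, m: True}


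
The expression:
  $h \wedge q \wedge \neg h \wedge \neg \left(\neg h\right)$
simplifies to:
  $\text{False}$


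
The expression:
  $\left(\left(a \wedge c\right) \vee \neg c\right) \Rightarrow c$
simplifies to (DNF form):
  $c$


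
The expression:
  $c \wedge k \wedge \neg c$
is never true.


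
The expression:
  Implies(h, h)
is always true.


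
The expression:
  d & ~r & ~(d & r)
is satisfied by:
  {d: True, r: False}


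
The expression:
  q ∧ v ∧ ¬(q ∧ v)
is never true.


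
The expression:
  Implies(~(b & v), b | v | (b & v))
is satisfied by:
  {b: True, v: True}
  {b: True, v: False}
  {v: True, b: False}


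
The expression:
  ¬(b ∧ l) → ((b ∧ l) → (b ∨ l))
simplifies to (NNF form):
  True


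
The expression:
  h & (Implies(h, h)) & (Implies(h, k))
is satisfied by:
  {h: True, k: True}


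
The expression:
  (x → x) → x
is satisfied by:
  {x: True}


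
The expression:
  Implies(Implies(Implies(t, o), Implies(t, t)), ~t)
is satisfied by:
  {t: False}


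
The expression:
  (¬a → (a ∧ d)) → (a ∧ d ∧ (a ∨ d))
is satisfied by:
  {d: True, a: False}
  {a: False, d: False}
  {a: True, d: True}


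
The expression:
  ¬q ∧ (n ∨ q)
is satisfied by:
  {n: True, q: False}


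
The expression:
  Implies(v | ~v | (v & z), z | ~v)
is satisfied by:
  {z: True, v: False}
  {v: False, z: False}
  {v: True, z: True}


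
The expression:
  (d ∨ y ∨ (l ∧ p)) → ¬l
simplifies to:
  (¬d ∧ ¬p ∧ ¬y) ∨ ¬l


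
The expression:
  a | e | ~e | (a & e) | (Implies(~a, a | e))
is always true.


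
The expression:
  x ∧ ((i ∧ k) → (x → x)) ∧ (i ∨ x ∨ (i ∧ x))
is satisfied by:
  {x: True}


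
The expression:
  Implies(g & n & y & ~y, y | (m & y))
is always true.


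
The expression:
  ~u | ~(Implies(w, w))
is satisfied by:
  {u: False}


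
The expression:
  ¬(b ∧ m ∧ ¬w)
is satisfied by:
  {w: True, m: False, b: False}
  {m: False, b: False, w: False}
  {w: True, b: True, m: False}
  {b: True, m: False, w: False}
  {w: True, m: True, b: False}
  {m: True, w: False, b: False}
  {w: True, b: True, m: True}


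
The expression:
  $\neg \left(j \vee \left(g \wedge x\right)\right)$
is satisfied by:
  {g: False, j: False, x: False}
  {x: True, g: False, j: False}
  {g: True, x: False, j: False}


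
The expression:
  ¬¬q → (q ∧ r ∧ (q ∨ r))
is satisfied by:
  {r: True, q: False}
  {q: False, r: False}
  {q: True, r: True}


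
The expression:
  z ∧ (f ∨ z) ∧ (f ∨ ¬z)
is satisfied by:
  {z: True, f: True}


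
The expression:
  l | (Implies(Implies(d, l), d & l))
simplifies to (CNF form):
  d | l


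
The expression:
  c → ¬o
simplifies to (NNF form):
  ¬c ∨ ¬o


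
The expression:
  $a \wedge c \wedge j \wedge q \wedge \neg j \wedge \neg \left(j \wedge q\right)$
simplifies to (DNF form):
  $\text{False}$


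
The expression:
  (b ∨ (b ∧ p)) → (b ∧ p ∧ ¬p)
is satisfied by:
  {b: False}


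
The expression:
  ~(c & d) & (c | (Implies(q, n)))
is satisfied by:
  {n: True, q: False, c: False, d: False}
  {n: False, q: False, c: False, d: False}
  {d: True, n: True, q: False, c: False}
  {d: True, n: False, q: False, c: False}
  {q: True, n: True, d: False, c: False}
  {d: True, q: True, n: True, c: False}
  {c: True, n: True, q: False, d: False}
  {c: True, n: False, q: False, d: False}
  {c: True, q: True, n: True, d: False}
  {c: True, q: True, n: False, d: False}


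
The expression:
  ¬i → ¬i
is always true.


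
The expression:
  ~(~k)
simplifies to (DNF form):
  k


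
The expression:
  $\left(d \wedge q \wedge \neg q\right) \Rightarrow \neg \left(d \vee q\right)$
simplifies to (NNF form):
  $\text{True}$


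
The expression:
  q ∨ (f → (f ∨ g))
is always true.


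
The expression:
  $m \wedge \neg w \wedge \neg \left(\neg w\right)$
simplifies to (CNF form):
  $\text{False}$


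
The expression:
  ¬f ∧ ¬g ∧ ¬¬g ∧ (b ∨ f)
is never true.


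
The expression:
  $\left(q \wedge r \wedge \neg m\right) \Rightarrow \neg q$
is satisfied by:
  {m: True, q: False, r: False}
  {q: False, r: False, m: False}
  {r: True, m: True, q: False}
  {r: True, q: False, m: False}
  {m: True, q: True, r: False}
  {q: True, m: False, r: False}
  {r: True, q: True, m: True}


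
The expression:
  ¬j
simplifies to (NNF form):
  ¬j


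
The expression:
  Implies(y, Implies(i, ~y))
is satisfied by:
  {y: False, i: False}
  {i: True, y: False}
  {y: True, i: False}


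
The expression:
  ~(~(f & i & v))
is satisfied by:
  {i: True, f: True, v: True}


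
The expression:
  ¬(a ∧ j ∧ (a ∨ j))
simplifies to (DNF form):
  ¬a ∨ ¬j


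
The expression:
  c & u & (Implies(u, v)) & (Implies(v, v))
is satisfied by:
  {c: True, u: True, v: True}


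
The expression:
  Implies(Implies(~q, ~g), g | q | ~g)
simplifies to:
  True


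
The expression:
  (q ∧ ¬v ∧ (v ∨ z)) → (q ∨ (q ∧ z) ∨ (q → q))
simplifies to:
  True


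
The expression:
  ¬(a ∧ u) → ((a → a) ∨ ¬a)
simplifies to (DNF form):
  True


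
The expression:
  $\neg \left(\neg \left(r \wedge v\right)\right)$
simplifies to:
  $r \wedge v$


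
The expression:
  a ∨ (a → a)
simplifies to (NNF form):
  True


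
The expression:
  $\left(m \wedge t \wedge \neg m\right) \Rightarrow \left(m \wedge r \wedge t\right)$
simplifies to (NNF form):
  $\text{True}$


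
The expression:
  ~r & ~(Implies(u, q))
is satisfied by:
  {u: True, q: False, r: False}


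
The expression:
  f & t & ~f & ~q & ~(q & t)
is never true.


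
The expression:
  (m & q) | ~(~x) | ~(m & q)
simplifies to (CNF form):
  True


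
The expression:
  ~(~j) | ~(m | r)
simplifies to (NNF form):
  j | (~m & ~r)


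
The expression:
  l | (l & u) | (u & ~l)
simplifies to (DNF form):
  l | u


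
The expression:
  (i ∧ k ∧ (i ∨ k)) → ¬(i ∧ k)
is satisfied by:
  {k: False, i: False}
  {i: True, k: False}
  {k: True, i: False}


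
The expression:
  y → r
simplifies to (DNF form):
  r ∨ ¬y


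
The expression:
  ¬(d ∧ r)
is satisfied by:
  {d: False, r: False}
  {r: True, d: False}
  {d: True, r: False}


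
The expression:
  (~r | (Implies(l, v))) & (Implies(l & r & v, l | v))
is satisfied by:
  {v: True, l: False, r: False}
  {l: False, r: False, v: False}
  {r: True, v: True, l: False}
  {r: True, l: False, v: False}
  {v: True, l: True, r: False}
  {l: True, v: False, r: False}
  {r: True, l: True, v: True}


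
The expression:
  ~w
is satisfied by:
  {w: False}


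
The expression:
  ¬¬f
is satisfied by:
  {f: True}


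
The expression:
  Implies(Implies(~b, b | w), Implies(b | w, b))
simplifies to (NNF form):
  b | ~w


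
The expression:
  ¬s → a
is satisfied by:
  {a: True, s: True}
  {a: True, s: False}
  {s: True, a: False}


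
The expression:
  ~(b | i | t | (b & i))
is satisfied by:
  {i: False, t: False, b: False}


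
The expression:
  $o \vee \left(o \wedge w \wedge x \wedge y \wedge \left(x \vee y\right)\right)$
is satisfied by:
  {o: True}


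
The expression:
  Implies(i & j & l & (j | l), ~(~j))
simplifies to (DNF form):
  True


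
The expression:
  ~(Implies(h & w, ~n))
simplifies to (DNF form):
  h & n & w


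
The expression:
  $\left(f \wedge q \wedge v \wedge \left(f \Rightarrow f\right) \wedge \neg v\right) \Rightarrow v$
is always true.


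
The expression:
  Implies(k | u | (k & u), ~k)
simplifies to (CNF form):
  ~k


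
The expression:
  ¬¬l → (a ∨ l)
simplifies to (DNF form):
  True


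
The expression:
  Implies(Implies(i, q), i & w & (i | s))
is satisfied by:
  {i: True, w: True, q: False}
  {i: True, w: False, q: False}
  {i: True, q: True, w: True}


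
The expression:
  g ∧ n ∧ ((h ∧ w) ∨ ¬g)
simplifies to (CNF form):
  g ∧ h ∧ n ∧ w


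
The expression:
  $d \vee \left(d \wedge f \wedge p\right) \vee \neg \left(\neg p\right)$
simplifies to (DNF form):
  $d \vee p$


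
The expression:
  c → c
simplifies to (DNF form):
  True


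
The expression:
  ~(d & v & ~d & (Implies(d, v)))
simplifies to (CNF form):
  True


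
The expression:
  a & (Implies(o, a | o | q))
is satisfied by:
  {a: True}


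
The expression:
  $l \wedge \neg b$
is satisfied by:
  {l: True, b: False}


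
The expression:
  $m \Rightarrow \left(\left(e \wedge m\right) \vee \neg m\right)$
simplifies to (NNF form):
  $e \vee \neg m$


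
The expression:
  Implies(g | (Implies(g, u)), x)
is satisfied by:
  {x: True}


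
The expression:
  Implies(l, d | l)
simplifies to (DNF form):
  True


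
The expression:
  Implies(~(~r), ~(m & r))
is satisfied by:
  {m: False, r: False}
  {r: True, m: False}
  {m: True, r: False}


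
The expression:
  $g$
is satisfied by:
  {g: True}


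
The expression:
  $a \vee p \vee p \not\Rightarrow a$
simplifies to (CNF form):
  $a \vee p$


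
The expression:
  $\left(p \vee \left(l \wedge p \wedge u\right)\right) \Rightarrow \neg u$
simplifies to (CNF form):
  $\neg p \vee \neg u$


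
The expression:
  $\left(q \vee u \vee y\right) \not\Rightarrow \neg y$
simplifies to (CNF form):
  $y$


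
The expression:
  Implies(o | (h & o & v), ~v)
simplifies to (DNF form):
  ~o | ~v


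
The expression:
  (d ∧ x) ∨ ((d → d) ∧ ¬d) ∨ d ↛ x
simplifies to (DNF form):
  True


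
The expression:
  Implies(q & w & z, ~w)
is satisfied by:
  {w: False, q: False, z: False}
  {z: True, w: False, q: False}
  {q: True, w: False, z: False}
  {z: True, q: True, w: False}
  {w: True, z: False, q: False}
  {z: True, w: True, q: False}
  {q: True, w: True, z: False}


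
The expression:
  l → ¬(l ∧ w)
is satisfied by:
  {l: False, w: False}
  {w: True, l: False}
  {l: True, w: False}


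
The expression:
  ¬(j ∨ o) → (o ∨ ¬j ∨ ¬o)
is always true.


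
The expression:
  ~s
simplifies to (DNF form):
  ~s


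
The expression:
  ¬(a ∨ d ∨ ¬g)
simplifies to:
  g ∧ ¬a ∧ ¬d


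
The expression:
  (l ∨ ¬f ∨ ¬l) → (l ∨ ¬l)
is always true.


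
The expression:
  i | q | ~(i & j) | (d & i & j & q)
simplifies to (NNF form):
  True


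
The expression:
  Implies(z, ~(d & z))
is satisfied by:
  {z: False, d: False}
  {d: True, z: False}
  {z: True, d: False}


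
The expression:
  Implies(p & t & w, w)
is always true.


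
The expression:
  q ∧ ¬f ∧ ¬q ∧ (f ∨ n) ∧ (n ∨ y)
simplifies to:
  False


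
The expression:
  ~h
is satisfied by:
  {h: False}


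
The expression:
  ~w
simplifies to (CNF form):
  ~w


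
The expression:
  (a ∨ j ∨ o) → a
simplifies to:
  a ∨ (¬j ∧ ¬o)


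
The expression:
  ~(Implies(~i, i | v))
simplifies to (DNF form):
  ~i & ~v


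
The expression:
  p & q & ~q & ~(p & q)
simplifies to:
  False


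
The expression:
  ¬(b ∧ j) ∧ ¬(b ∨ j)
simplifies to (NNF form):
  ¬b ∧ ¬j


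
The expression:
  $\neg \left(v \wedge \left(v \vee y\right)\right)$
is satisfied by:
  {v: False}


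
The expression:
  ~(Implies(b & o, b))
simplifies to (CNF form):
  False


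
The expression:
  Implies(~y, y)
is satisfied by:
  {y: True}


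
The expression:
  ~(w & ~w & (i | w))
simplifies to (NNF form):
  True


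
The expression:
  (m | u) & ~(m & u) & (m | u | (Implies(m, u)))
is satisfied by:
  {u: True, m: False}
  {m: True, u: False}


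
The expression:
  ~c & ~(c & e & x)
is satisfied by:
  {c: False}


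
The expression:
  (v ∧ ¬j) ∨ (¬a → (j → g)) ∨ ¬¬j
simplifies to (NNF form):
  True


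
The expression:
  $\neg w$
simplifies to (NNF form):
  $\neg w$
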